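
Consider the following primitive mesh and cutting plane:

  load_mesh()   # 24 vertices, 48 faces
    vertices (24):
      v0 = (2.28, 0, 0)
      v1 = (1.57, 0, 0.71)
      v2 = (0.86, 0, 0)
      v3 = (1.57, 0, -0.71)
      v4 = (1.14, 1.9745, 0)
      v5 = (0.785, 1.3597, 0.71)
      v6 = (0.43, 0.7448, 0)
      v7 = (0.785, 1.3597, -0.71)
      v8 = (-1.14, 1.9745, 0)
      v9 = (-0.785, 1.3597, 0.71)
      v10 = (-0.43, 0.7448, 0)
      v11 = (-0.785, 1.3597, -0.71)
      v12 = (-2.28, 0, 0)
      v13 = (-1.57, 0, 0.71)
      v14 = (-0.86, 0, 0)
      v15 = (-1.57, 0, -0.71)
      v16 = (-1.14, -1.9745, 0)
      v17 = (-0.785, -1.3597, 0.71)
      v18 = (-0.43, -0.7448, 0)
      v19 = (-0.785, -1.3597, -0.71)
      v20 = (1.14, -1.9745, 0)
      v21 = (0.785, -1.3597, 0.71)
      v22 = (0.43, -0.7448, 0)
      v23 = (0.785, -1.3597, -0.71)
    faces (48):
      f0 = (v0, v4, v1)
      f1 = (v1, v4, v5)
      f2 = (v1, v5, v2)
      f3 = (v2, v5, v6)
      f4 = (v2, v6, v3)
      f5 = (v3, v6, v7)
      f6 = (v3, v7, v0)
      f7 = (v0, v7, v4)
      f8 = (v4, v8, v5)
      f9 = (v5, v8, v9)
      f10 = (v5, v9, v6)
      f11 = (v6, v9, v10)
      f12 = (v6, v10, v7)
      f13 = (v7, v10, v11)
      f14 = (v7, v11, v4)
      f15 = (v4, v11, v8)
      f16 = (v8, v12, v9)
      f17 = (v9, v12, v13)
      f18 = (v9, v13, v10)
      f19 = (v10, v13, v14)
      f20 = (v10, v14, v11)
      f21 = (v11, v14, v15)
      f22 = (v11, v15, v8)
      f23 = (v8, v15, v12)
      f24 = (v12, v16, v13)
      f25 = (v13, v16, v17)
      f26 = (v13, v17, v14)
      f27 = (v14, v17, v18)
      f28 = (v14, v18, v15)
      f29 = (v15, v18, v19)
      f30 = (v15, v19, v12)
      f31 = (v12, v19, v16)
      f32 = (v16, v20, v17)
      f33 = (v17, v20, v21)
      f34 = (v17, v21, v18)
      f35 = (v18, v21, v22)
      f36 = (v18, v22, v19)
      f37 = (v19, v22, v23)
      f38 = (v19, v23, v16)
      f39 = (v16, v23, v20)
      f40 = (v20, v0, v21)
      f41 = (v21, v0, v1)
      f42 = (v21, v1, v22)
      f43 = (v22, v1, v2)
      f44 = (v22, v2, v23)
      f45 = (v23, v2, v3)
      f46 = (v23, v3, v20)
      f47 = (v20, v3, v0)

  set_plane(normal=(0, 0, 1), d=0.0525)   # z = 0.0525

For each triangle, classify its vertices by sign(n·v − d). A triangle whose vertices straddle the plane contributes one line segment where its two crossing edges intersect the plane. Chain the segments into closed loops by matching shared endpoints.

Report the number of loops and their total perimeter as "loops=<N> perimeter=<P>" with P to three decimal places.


Straddling triangles (24 of 48):
  (v0,v4,v1) [--+] → (1.1718, 1.8285, 0.0525)–(2.2275, 0, 0.0525)  len=2.1114
  (v1,v4,v5) [+-+] → (1.1718, 1.8285, 0.0525)–(1.11375, 1.92904, 0.0525)  len=0.1161
  (v1,v5,v2) [++-] → (0.854454, 0.100541, 0.0525)–(0.9125, 0, 0.0525)  len=0.1161
  (v2,v5,v6) [-+-] → (0.854454, 0.100541, 0.0525)–(0.45625, 0.790268, 0.0525)  len=0.7964
  (v4,v8,v5) [--+] → (-0.997658, 1.92904, 0.0525)–(1.11375, 1.92904, 0.0525)  len=2.1114
  (v5,v8,v9) [+-+] → (-0.997658, 1.92904, 0.0525)–(-1.11375, 1.92904, 0.0525)  len=0.1161
  (v5,v9,v6) [++-] → (0.340158, 0.790268, 0.0525)–(0.45625, 0.790268, 0.0525)  len=0.1161
  (v6,v9,v10) [-+-] → (0.340158, 0.790268, 0.0525)–(-0.45625, 0.790268, 0.0525)  len=0.7964
  (v8,v12,v9) [--+] → (-2.16945, 0.100541, 0.0525)–(-1.11375, 1.92904, 0.0525)  len=2.1114
  (v9,v12,v13) [+-+] → (-2.16945, 0.100541, 0.0525)–(-2.2275, 0, 0.0525)  len=0.1161
  (v9,v13,v10) [++-] → (-0.514296, 0.689727, 0.0525)–(-0.45625, 0.790268, 0.0525)  len=0.1161
  (v10,v13,v14) [-+-] → (-0.514296, 0.689727, 0.0525)–(-0.9125, 0, 0.0525)  len=0.7964
  (v12,v16,v13) [--+] → (-1.1718, -1.8285, 0.0525)–(-2.2275, 0, 0.0525)  len=2.1114
  (v13,v16,v17) [+-+] → (-1.1718, -1.8285, 0.0525)–(-1.11375, -1.92904, 0.0525)  len=0.1161
  (v13,v17,v14) [++-] → (-0.854454, -0.100541, 0.0525)–(-0.9125, 0, 0.0525)  len=0.1161
  (v14,v17,v18) [-+-] → (-0.854454, -0.100541, 0.0525)–(-0.45625, -0.790268, 0.0525)  len=0.7964
  (v16,v20,v17) [--+] → (0.997658, -1.92904, 0.0525)–(-1.11375, -1.92904, 0.0525)  len=2.1114
  (v17,v20,v21) [+-+] → (0.997658, -1.92904, 0.0525)–(1.11375, -1.92904, 0.0525)  len=0.1161
  (v17,v21,v18) [++-] → (-0.340158, -0.790268, 0.0525)–(-0.45625, -0.790268, 0.0525)  len=0.1161
  (v18,v21,v22) [-+-] → (-0.340158, -0.790268, 0.0525)–(0.45625, -0.790268, 0.0525)  len=0.7964
  (v20,v0,v21) [--+] → (2.16945, -0.100541, 0.0525)–(1.11375, -1.92904, 0.0525)  len=2.1114
  (v21,v0,v1) [+-+] → (2.16945, -0.100541, 0.0525)–(2.2275, 0, 0.0525)  len=0.1161
  (v21,v1,v22) [++-] → (0.514296, -0.689727, 0.0525)–(0.45625, -0.790268, 0.0525)  len=0.1161
  (v22,v1,v2) [-+-] → (0.514296, -0.689727, 0.0525)–(0.9125, 0, 0.0525)  len=0.7964

Chained into 2 loop(s):
  loop 1: 12 segments, perimeter = 13.3649
  loop 2: 12 segments, perimeter = 5.4751
Total perimeter = 18.840

loops=2 perimeter=18.840


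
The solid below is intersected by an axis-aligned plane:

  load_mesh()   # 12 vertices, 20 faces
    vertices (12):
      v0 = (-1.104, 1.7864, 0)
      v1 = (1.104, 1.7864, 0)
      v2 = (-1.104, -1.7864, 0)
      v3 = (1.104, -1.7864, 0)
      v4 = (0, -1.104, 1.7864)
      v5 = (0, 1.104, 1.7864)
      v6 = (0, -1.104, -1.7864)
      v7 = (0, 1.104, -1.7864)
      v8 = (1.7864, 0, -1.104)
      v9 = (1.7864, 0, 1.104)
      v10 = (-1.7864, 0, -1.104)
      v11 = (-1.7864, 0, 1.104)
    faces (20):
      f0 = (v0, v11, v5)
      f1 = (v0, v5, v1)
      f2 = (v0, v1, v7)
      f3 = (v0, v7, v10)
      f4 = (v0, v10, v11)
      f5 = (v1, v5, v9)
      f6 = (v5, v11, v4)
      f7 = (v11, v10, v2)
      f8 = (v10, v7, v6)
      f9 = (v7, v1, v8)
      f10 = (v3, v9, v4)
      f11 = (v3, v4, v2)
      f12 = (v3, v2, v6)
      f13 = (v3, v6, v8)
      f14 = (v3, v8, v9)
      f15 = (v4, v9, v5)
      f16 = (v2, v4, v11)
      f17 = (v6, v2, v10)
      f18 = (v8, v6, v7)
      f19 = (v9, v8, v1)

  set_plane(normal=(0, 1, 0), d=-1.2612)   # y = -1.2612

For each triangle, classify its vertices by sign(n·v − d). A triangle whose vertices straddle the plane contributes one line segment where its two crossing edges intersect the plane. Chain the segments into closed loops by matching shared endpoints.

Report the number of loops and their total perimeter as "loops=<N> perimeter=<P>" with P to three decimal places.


loops=1 perimeter=8.257

Straddling triangles (8 of 20):
  (v11,v10,v2) [++-] → (-1.30462, -1.2612, -0.324575)–(-1.30462, -1.2612, 0.324575)  len=0.6492
  (v3,v9,v4) [-++] → (1.30462, -1.2612, 0.324575)–(0.254321, -1.2612, 1.37488)  len=1.4854
  (v3,v4,v2) [-+-] → (0.254321, -1.2612, 1.37488)–(-0.254321, -1.2612, 1.37488)  len=0.5086
  (v3,v2,v6) [--+] → (-0.254321, -1.2612, -1.37488)–(0.254321, -1.2612, -1.37488)  len=0.5086
  (v3,v6,v8) [-++] → (0.254321, -1.2612, -1.37488)–(1.30462, -1.2612, -0.324575)  len=1.4854
  (v3,v8,v9) [-++] → (1.30462, -1.2612, -0.324575)–(1.30462, -1.2612, 0.324575)  len=0.6492
  (v2,v4,v11) [-++] → (-0.254321, -1.2612, 1.37488)–(-1.30462, -1.2612, 0.324575)  len=1.4854
  (v6,v2,v10) [+-+] → (-0.254321, -1.2612, -1.37488)–(-1.30462, -1.2612, -0.324575)  len=1.4854

Chained into 1 loop(s):
  loop 1: 8 segments, perimeter = 8.2570
Total perimeter = 8.257


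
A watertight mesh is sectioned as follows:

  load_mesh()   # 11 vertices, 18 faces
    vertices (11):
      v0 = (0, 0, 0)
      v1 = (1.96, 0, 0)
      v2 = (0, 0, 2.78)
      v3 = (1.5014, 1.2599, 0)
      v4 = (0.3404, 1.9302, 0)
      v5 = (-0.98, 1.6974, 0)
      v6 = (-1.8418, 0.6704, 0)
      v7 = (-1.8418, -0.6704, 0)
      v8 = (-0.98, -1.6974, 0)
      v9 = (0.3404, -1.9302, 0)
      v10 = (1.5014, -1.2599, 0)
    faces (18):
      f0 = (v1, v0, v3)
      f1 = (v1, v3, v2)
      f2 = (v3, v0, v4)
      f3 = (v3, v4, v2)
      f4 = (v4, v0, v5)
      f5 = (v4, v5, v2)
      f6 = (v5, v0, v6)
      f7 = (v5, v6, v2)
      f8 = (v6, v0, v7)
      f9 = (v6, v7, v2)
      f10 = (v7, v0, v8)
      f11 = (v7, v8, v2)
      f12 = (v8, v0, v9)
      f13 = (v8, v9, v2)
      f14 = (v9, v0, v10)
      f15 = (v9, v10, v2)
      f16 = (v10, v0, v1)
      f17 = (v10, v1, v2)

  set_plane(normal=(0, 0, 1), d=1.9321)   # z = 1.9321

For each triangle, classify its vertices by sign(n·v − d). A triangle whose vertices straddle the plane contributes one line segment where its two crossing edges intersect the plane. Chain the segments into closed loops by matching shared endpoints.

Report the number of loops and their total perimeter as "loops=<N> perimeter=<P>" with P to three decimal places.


Straddling triangles (9 of 18):
  (v1,v3,v2) [--+] → (0.457927, 0.384269, 1.9321)–(0.5978, 0, 1.9321)  len=0.4089
  (v3,v4,v2) [--+] → (0.103822, 0.588711, 1.9321)–(0.457927, 0.384269, 1.9321)  len=0.4089
  (v4,v5,v2) [--+] → (-0.2989, 0.517707, 1.9321)–(0.103822, 0.588711, 1.9321)  len=0.4089
  (v5,v6,v2) [--+] → (-0.561749, 0.204472, 1.9321)–(-0.2989, 0.517707, 1.9321)  len=0.4089
  (v6,v7,v2) [--+] → (-0.561749, -0.204472, 1.9321)–(-0.561749, 0.204472, 1.9321)  len=0.4089
  (v7,v8,v2) [--+] → (-0.2989, -0.517707, 1.9321)–(-0.561749, -0.204472, 1.9321)  len=0.4089
  (v8,v9,v2) [--+] → (0.103822, -0.588711, 1.9321)–(-0.2989, -0.517707, 1.9321)  len=0.4089
  (v9,v10,v2) [--+] → (0.457927, -0.384269, 1.9321)–(0.103822, -0.588711, 1.9321)  len=0.4089
  (v10,v1,v2) [--+] → (0.5978, 0, 1.9321)–(0.457927, -0.384269, 1.9321)  len=0.4089

Chained into 1 loop(s):
  loop 1: 9 segments, perimeter = 3.6803
Total perimeter = 3.680

loops=1 perimeter=3.680


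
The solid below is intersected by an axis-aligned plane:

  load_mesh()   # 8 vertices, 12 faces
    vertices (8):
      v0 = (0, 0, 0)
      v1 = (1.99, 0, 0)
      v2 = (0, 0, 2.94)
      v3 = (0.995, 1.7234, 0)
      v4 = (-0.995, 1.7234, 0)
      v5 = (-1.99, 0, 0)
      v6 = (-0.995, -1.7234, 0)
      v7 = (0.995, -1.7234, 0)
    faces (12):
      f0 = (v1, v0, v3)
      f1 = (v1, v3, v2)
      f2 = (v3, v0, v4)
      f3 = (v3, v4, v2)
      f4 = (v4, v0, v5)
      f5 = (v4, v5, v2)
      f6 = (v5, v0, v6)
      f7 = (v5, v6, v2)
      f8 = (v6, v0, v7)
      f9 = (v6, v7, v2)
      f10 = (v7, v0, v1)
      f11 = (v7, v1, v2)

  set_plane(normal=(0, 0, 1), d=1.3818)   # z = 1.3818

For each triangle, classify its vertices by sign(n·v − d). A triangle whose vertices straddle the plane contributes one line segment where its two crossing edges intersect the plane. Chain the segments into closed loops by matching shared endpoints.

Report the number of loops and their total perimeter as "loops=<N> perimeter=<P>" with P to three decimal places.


loops=1 perimeter=6.328

Straddling triangles (6 of 12):
  (v1,v3,v2) [--+] → (0.52735, 0.913402, 1.3818)–(1.0547, 0, 1.3818)  len=1.0547
  (v3,v4,v2) [--+] → (-0.52735, 0.913402, 1.3818)–(0.52735, 0.913402, 1.3818)  len=1.0547
  (v4,v5,v2) [--+] → (-1.0547, 0, 1.3818)–(-0.52735, 0.913402, 1.3818)  len=1.0547
  (v5,v6,v2) [--+] → (-0.52735, -0.913402, 1.3818)–(-1.0547, 0, 1.3818)  len=1.0547
  (v6,v7,v2) [--+] → (0.52735, -0.913402, 1.3818)–(-0.52735, -0.913402, 1.3818)  len=1.0547
  (v7,v1,v2) [--+] → (1.0547, 0, 1.3818)–(0.52735, -0.913402, 1.3818)  len=1.0547

Chained into 1 loop(s):
  loop 1: 6 segments, perimeter = 6.3282
Total perimeter = 6.328


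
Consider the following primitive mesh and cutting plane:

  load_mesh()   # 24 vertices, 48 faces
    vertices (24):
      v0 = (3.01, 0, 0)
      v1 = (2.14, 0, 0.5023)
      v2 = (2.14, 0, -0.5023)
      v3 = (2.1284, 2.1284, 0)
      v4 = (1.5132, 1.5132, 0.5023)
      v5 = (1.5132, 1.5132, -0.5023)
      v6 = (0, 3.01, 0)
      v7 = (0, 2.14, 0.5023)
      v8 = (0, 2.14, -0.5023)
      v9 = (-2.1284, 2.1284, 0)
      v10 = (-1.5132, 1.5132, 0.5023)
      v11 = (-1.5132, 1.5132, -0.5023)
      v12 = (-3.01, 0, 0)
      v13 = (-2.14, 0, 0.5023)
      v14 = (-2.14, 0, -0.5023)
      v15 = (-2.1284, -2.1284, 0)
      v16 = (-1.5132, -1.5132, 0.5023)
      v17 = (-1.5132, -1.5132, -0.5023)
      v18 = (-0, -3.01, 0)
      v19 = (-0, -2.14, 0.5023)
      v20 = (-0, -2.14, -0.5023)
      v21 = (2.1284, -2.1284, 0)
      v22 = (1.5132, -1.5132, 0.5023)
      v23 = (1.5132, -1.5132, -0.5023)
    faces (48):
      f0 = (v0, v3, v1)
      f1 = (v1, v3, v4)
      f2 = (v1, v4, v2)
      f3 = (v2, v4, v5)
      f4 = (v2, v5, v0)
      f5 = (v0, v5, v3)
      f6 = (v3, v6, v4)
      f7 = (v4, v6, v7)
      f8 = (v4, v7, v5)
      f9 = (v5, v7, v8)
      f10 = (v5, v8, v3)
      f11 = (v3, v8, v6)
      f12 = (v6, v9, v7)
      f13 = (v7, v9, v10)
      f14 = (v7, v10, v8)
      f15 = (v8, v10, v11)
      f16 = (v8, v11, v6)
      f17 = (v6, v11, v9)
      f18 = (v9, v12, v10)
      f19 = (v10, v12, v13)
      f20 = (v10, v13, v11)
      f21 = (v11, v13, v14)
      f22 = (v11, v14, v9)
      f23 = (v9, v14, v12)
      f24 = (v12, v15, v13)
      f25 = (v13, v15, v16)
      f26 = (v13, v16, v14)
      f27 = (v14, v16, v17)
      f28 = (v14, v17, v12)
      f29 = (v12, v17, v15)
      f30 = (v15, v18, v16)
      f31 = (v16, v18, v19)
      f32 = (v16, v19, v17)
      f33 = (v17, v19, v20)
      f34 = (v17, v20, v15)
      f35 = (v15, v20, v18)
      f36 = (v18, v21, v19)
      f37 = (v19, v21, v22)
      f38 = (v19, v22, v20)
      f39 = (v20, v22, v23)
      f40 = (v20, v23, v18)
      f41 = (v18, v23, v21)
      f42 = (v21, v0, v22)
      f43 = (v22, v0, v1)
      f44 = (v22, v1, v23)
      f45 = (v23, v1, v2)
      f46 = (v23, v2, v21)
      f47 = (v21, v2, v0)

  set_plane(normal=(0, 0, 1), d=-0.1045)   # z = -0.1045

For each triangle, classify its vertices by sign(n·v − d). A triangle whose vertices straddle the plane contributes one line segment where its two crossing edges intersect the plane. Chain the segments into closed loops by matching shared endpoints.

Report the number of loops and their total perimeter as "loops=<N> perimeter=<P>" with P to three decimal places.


Straddling triangles (32 of 48):
  (v1,v4,v2) [++-] → (1.8918, 0.599195, -0.1045)–(2.14, 0, -0.1045)  len=0.6486
  (v2,v4,v5) [-+-] → (1.8918, 0.599195, -0.1045)–(1.5132, 1.5132, -0.1045)  len=0.9893
  (v2,v5,v0) [--+] → (2.6986, 0.314811, -0.1045)–(2.829, 0, -0.1045)  len=0.3407
  (v0,v5,v3) [+-+] → (2.6986, 0.314811, -0.1045)–(2.00041, 2.00041, -0.1045)  len=1.8245
  (v4,v7,v5) [++-] → (0.914005, 1.7614, -0.1045)–(1.5132, 1.5132, -0.1045)  len=0.6486
  (v5,v7,v8) [-+-] → (0.914005, 1.7614, -0.1045)–(0, 2.14, -0.1045)  len=0.9893
  (v5,v8,v3) [--+] → (1.6856, 2.13081, -0.1045)–(2.00041, 2.00041, -0.1045)  len=0.3407
  (v3,v8,v6) [+-+] → (1.6856, 2.13081, -0.1045)–(0, 2.829, -0.1045)  len=1.8245
  (v7,v10,v8) [++-] → (-0.599195, 1.8918, -0.1045)–(0, 2.14, -0.1045)  len=0.6486
  (v8,v10,v11) [-+-] → (-0.599195, 1.8918, -0.1045)–(-1.5132, 1.5132, -0.1045)  len=0.9893
  (v8,v11,v6) [--+] → (-0.314811, 2.6986, -0.1045)–(0, 2.829, -0.1045)  len=0.3407
  (v6,v11,v9) [+-+] → (-0.314811, 2.6986, -0.1045)–(-2.00041, 2.00041, -0.1045)  len=1.8245
  (v10,v13,v11) [++-] → (-1.7614, 0.914005, -0.1045)–(-1.5132, 1.5132, -0.1045)  len=0.6486
  (v11,v13,v14) [-+-] → (-1.7614, 0.914005, -0.1045)–(-2.14, 0, -0.1045)  len=0.9893
  (v11,v14,v9) [--+] → (-2.13081, 1.6856, -0.1045)–(-2.00041, 2.00041, -0.1045)  len=0.3407
  (v9,v14,v12) [+-+] → (-2.13081, 1.6856, -0.1045)–(-2.829, 0, -0.1045)  len=1.8245
  (v13,v16,v14) [++-] → (-1.8918, -0.599195, -0.1045)–(-2.14, 0, -0.1045)  len=0.6486
  (v14,v16,v17) [-+-] → (-1.8918, -0.599195, -0.1045)–(-1.5132, -1.5132, -0.1045)  len=0.9893
  (v14,v17,v12) [--+] → (-2.6986, -0.314811, -0.1045)–(-2.829, 0, -0.1045)  len=0.3407
  (v12,v17,v15) [+-+] → (-2.6986, -0.314811, -0.1045)–(-2.00041, -2.00041, -0.1045)  len=1.8245
  (v16,v19,v17) [++-] → (-0.914005, -1.7614, -0.1045)–(-1.5132, -1.5132, -0.1045)  len=0.6486
  (v17,v19,v20) [-+-] → (-0.914005, -1.7614, -0.1045)–(0, -2.14, -0.1045)  len=0.9893
  (v17,v20,v15) [--+] → (-1.6856, -2.13081, -0.1045)–(-2.00041, -2.00041, -0.1045)  len=0.3407
  (v15,v20,v18) [+-+] → (-1.6856, -2.13081, -0.1045)–(0, -2.829, -0.1045)  len=1.8245
  (v19,v22,v20) [++-] → (0.599195, -1.8918, -0.1045)–(0, -2.14, -0.1045)  len=0.6486
  (v20,v22,v23) [-+-] → (0.599195, -1.8918, -0.1045)–(1.5132, -1.5132, -0.1045)  len=0.9893
  (v20,v23,v18) [--+] → (0.314811, -2.6986, -0.1045)–(0, -2.829, -0.1045)  len=0.3407
  (v18,v23,v21) [+-+] → (0.314811, -2.6986, -0.1045)–(2.00041, -2.00041, -0.1045)  len=1.8245
  (v22,v1,v23) [++-] → (1.7614, -0.914005, -0.1045)–(1.5132, -1.5132, -0.1045)  len=0.6486
  (v23,v1,v2) [-+-] → (1.7614, -0.914005, -0.1045)–(2.14, 0, -0.1045)  len=0.9893
  (v23,v2,v21) [--+] → (2.13081, -1.6856, -0.1045)–(2.00041, -2.00041, -0.1045)  len=0.3407
  (v21,v2,v0) [+-+] → (2.13081, -1.6856, -0.1045)–(2.829, 0, -0.1045)  len=1.8245

Chained into 2 loop(s):
  loop 1: 16 segments, perimeter = 13.1030
  loop 2: 16 segments, perimeter = 17.3218
Total perimeter = 30.425

loops=2 perimeter=30.425


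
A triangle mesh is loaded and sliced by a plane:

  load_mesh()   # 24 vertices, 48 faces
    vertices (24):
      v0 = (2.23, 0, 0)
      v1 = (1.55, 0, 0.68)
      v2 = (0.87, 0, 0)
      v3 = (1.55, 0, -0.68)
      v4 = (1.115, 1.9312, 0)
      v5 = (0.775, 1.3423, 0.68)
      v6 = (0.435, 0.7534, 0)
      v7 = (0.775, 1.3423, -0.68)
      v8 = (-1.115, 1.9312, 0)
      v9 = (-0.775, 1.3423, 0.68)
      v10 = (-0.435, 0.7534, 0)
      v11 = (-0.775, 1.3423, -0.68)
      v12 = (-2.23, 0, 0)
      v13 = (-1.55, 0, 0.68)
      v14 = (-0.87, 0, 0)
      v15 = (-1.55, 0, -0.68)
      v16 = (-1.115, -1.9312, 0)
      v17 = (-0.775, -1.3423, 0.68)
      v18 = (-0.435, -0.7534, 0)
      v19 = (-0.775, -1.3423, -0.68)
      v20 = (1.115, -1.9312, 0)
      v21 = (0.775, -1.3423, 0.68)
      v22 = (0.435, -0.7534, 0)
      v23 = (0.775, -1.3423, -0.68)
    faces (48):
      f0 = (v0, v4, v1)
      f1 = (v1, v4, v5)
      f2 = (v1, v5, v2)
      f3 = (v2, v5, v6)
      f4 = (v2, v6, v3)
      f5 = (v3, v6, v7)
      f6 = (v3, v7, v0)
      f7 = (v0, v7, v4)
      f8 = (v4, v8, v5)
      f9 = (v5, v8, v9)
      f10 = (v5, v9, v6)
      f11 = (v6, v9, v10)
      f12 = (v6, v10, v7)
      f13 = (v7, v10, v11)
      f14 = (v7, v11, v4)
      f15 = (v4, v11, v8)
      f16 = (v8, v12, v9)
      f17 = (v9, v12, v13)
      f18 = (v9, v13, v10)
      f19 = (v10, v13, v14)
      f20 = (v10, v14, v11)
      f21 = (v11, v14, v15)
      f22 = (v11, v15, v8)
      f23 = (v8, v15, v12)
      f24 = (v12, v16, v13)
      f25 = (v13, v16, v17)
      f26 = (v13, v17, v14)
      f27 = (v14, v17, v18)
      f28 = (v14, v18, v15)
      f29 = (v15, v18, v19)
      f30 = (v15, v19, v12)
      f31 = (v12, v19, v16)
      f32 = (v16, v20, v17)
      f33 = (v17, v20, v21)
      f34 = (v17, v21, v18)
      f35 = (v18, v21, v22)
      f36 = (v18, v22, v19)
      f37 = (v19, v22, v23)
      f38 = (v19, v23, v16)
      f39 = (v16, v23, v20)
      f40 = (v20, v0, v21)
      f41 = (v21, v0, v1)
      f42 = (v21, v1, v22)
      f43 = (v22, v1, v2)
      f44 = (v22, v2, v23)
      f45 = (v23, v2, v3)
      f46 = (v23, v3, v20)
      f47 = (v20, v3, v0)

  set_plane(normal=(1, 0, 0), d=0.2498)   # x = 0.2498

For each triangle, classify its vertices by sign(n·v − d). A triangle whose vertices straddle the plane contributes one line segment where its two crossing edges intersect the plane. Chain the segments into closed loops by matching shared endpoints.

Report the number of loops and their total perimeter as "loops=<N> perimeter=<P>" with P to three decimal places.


Straddling triangles (16 of 48):
  (v4,v8,v5) [+-+] → (0.2498, 1.9312, 0)–(0.2498, 1.50595, 0.491039)  len=0.6496
  (v5,v8,v9) [+--] → (0.2498, 1.50595, 0.491039)–(0.2498, 1.3423, 0.68)  len=0.2500
  (v5,v9,v6) [+-+] → (0.2498, 1.3423, 0.68)–(0.2498, 0.843536, 0.104079)  len=0.7619
  (v6,v9,v10) [+--] → (0.2498, 0.843536, 0.104079)–(0.2498, 0.7534, 0)  len=0.1377
  (v6,v10,v7) [+-+] → (0.2498, 0.7534, 0)–(0.2498, 1.08669, -0.384846)  len=0.5091
  (v7,v10,v11) [+--] → (0.2498, 1.08669, -0.384846)–(0.2498, 1.3423, -0.68)  len=0.3905
  (v7,v11,v4) [+-+] → (0.2498, 1.3423, -0.68)–(0.2498, 1.66161, -0.311289)  len=0.4878
  (v4,v11,v8) [+--] → (0.2498, 1.66161, -0.311289)–(0.2498, 1.9312, 0)  len=0.4118
  (v16,v20,v17) [-+-] → (0.2498, -1.9312, 0)–(0.2498, -1.66161, 0.311289)  len=0.4118
  (v17,v20,v21) [-++] → (0.2498, -1.66161, 0.311289)–(0.2498, -1.3423, 0.68)  len=0.4878
  (v17,v21,v18) [-+-] → (0.2498, -1.3423, 0.68)–(0.2498, -1.08669, 0.384846)  len=0.3905
  (v18,v21,v22) [-++] → (0.2498, -1.08669, 0.384846)–(0.2498, -0.7534, 0)  len=0.5091
  (v18,v22,v19) [-+-] → (0.2498, -0.7534, 0)–(0.2498, -0.843536, -0.104079)  len=0.1377
  (v19,v22,v23) [-++] → (0.2498, -0.843536, -0.104079)–(0.2498, -1.3423, -0.68)  len=0.7619
  (v19,v23,v16) [-+-] → (0.2498, -1.3423, -0.68)–(0.2498, -1.50595, -0.491039)  len=0.2500
  (v16,v23,v20) [-++] → (0.2498, -1.50595, -0.491039)–(0.2498, -1.9312, 0)  len=0.6496

Chained into 2 loop(s):
  loop 1: 8 segments, perimeter = 3.5982
  loop 2: 8 segments, perimeter = 3.5982
Total perimeter = 7.196

loops=2 perimeter=7.196


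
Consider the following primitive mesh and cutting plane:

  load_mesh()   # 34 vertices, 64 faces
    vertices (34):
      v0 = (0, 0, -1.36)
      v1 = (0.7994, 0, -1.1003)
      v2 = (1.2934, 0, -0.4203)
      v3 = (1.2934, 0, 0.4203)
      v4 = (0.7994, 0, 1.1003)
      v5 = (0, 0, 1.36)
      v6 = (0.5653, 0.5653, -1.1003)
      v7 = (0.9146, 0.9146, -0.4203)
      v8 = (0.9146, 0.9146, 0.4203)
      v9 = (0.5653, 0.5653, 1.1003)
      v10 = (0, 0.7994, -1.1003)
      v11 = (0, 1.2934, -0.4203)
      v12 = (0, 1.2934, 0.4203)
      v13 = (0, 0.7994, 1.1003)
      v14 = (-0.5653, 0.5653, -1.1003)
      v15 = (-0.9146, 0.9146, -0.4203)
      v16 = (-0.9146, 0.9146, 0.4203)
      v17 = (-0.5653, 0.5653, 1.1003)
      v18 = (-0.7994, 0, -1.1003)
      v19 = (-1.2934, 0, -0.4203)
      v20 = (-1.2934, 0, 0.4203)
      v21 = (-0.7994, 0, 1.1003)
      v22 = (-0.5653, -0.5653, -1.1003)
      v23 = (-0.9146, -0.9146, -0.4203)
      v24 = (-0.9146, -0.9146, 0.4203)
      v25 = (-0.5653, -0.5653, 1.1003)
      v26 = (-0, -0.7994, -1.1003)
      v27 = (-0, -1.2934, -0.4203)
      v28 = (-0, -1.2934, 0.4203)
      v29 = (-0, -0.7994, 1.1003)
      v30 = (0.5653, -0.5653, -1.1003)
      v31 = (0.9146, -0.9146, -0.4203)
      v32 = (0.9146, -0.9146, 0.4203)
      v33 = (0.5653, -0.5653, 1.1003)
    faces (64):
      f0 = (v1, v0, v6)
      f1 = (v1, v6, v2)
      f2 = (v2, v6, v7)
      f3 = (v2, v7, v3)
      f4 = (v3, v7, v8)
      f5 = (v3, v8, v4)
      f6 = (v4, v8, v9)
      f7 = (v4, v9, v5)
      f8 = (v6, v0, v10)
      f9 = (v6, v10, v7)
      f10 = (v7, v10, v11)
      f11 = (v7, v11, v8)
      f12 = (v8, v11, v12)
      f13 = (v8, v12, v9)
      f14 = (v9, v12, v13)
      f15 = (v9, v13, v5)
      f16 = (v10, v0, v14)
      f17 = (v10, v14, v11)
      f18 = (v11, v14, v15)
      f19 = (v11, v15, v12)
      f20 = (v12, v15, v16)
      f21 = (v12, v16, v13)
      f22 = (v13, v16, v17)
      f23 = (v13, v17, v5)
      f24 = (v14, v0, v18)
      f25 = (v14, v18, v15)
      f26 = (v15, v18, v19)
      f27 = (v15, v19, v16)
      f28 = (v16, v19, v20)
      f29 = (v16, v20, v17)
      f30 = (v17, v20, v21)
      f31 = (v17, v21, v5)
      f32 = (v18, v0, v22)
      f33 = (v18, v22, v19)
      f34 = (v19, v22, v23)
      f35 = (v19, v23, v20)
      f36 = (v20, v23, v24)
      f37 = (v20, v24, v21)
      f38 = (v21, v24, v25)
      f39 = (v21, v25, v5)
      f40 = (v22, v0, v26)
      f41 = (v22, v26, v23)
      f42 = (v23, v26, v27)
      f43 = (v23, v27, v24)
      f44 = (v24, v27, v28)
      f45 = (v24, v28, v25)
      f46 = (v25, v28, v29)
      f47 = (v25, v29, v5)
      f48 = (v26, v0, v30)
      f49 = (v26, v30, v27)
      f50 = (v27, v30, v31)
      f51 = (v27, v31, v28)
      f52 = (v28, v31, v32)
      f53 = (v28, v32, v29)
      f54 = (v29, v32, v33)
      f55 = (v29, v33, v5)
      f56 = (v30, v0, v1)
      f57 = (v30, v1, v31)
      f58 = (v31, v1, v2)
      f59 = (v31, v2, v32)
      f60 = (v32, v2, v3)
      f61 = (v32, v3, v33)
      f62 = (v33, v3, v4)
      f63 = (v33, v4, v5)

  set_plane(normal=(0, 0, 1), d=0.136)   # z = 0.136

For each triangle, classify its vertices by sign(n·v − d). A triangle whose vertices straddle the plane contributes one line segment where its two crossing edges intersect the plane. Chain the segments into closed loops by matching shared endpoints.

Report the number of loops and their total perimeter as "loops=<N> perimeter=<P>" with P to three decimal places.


loops=1 perimeter=7.920

Straddling triangles (16 of 64):
  (v2,v7,v3) [--+] → (1.16529, 0.309328, 0.136)–(1.2934, 0, 0.136)  len=0.3348
  (v3,v7,v8) [+-+] → (1.16529, 0.309328, 0.136)–(0.9146, 0.9146, 0.136)  len=0.6551
  (v7,v11,v8) [--+] → (0.605272, 1.04271, 0.136)–(0.9146, 0.9146, 0.136)  len=0.3348
  (v8,v11,v12) [+-+] → (0.605272, 1.04271, 0.136)–(0, 1.2934, 0.136)  len=0.6551
  (v11,v15,v12) [--+] → (-0.309328, 1.16529, 0.136)–(0, 1.2934, 0.136)  len=0.3348
  (v12,v15,v16) [+-+] → (-0.309328, 1.16529, 0.136)–(-0.9146, 0.9146, 0.136)  len=0.6551
  (v15,v19,v16) [--+] → (-1.04271, 0.605272, 0.136)–(-0.9146, 0.9146, 0.136)  len=0.3348
  (v16,v19,v20) [+-+] → (-1.04271, 0.605272, 0.136)–(-1.2934, 0, 0.136)  len=0.6551
  (v19,v23,v20) [--+] → (-1.16529, -0.309328, 0.136)–(-1.2934, 0, 0.136)  len=0.3348
  (v20,v23,v24) [+-+] → (-1.16529, -0.309328, 0.136)–(-0.9146, -0.9146, 0.136)  len=0.6551
  (v23,v27,v24) [--+] → (-0.605272, -1.04271, 0.136)–(-0.9146, -0.9146, 0.136)  len=0.3348
  (v24,v27,v28) [+-+] → (-0.605272, -1.04271, 0.136)–(0, -1.2934, 0.136)  len=0.6551
  (v27,v31,v28) [--+] → (0.309328, -1.16529, 0.136)–(0, -1.2934, 0.136)  len=0.3348
  (v28,v31,v32) [+-+] → (0.309328, -1.16529, 0.136)–(0.9146, -0.9146, 0.136)  len=0.6551
  (v31,v2,v32) [--+] → (1.04271, -0.605272, 0.136)–(0.9146, -0.9146, 0.136)  len=0.3348
  (v32,v2,v3) [+-+] → (1.04271, -0.605272, 0.136)–(1.2934, 0, 0.136)  len=0.6551

Chained into 1 loop(s):
  loop 1: 16 segments, perimeter = 7.9195
Total perimeter = 7.920


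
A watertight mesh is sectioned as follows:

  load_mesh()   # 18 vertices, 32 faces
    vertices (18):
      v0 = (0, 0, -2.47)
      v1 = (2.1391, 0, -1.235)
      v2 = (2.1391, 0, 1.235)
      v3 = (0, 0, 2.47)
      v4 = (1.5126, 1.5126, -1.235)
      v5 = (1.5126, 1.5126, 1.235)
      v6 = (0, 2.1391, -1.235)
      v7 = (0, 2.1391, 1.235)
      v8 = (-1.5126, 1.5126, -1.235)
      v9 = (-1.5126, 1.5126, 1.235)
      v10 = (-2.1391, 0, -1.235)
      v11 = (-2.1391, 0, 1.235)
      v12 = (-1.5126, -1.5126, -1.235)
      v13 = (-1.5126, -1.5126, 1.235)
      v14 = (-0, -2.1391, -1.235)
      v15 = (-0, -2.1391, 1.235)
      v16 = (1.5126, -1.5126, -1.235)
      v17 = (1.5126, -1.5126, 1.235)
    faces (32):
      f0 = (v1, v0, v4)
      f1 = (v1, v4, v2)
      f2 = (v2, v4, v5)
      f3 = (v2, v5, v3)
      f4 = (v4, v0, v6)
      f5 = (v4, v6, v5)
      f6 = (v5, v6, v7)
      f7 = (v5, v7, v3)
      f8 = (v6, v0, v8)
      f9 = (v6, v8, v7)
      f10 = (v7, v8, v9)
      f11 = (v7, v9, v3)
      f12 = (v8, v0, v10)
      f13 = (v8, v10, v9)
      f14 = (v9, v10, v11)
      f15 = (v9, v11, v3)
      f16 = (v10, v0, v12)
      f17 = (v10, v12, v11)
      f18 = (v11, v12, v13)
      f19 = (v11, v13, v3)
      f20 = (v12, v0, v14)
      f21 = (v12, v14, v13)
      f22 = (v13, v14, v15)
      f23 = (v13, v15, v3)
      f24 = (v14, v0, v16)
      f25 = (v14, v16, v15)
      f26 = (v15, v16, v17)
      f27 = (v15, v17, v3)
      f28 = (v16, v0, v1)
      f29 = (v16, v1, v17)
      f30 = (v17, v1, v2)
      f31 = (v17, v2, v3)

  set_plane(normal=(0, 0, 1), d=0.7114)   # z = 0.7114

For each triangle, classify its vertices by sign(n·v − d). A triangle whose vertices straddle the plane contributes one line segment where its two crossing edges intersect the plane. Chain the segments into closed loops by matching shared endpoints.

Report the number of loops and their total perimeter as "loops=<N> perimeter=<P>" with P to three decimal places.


Straddling triangles (16 of 32):
  (v1,v4,v2) [--+] → (2.00629, 0.320647, 0.7114)–(2.1391, 0, 0.7114)  len=0.3471
  (v2,v4,v5) [+-+] → (2.00629, 0.320647, 0.7114)–(1.5126, 1.5126, 0.7114)  len=1.2901
  (v4,v6,v5) [--+] → (1.19195, 1.64541, 0.7114)–(1.5126, 1.5126, 0.7114)  len=0.3471
  (v5,v6,v7) [+-+] → (1.19195, 1.64541, 0.7114)–(0, 2.1391, 0.7114)  len=1.2901
  (v6,v8,v7) [--+] → (-0.320647, 2.00629, 0.7114)–(0, 2.1391, 0.7114)  len=0.3471
  (v7,v8,v9) [+-+] → (-0.320647, 2.00629, 0.7114)–(-1.5126, 1.5126, 0.7114)  len=1.2901
  (v8,v10,v9) [--+] → (-1.64541, 1.19195, 0.7114)–(-1.5126, 1.5126, 0.7114)  len=0.3471
  (v9,v10,v11) [+-+] → (-1.64541, 1.19195, 0.7114)–(-2.1391, 0, 0.7114)  len=1.2901
  (v10,v12,v11) [--+] → (-2.00629, -0.320647, 0.7114)–(-2.1391, 0, 0.7114)  len=0.3471
  (v11,v12,v13) [+-+] → (-2.00629, -0.320647, 0.7114)–(-1.5126, -1.5126, 0.7114)  len=1.2901
  (v12,v14,v13) [--+] → (-1.19195, -1.64541, 0.7114)–(-1.5126, -1.5126, 0.7114)  len=0.3471
  (v13,v14,v15) [+-+] → (-1.19195, -1.64541, 0.7114)–(0, -2.1391, 0.7114)  len=1.2901
  (v14,v16,v15) [--+] → (0.320647, -2.00629, 0.7114)–(0, -2.1391, 0.7114)  len=0.3471
  (v15,v16,v17) [+-+] → (0.320647, -2.00629, 0.7114)–(1.5126, -1.5126, 0.7114)  len=1.2901
  (v16,v1,v17) [--+] → (1.64541, -1.19195, 0.7114)–(1.5126, -1.5126, 0.7114)  len=0.3471
  (v17,v1,v2) [+-+] → (1.64541, -1.19195, 0.7114)–(2.1391, 0, 0.7114)  len=1.2901

Chained into 1 loop(s):
  loop 1: 16 segments, perimeter = 13.0977
Total perimeter = 13.098

loops=1 perimeter=13.098


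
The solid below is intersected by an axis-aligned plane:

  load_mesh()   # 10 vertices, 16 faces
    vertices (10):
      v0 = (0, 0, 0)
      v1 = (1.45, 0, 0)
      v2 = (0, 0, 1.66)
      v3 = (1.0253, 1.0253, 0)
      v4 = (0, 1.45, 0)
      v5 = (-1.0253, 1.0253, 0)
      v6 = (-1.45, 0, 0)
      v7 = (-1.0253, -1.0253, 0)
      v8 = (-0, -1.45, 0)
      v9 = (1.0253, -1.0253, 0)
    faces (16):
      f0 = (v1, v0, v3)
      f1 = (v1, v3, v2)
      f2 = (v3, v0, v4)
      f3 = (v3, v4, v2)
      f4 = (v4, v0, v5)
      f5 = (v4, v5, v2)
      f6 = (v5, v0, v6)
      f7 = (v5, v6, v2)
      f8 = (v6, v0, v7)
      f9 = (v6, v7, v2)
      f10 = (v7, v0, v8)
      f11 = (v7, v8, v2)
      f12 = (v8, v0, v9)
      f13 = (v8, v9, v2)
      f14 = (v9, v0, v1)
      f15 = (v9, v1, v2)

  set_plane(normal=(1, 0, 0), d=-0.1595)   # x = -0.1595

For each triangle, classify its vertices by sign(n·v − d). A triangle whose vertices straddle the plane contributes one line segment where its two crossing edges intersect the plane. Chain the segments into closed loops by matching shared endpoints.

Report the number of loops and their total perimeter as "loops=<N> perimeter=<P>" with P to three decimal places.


loops=1 perimeter=6.843

Straddling triangles (8 of 16):
  (v4,v0,v5) [++-] → (-0.1595, 0.1595, 0)–(-0.1595, 1.38393, 0)  len=1.2244
  (v4,v5,v2) [+-+] → (-0.1595, 1.38393, 0)–(-0.1595, 0.1595, 1.40176)  len=1.8612
  (v5,v0,v6) [-+-] → (-0.1595, 0.1595, 0)–(-0.1595, 0, 0)  len=0.1595
  (v5,v6,v2) [--+] → (-0.1595, 0, 1.4774)–(-0.1595, 0.1595, 1.40176)  len=0.1765
  (v6,v0,v7) [-+-] → (-0.1595, 0, 0)–(-0.1595, -0.1595, 0)  len=0.1595
  (v6,v7,v2) [--+] → (-0.1595, -0.1595, 1.40176)–(-0.1595, 0, 1.4774)  len=0.1765
  (v7,v0,v8) [-++] → (-0.1595, -0.1595, 0)–(-0.1595, -1.38393, 0)  len=1.2244
  (v7,v8,v2) [-++] → (-0.1595, -1.38393, 0)–(-0.1595, -0.1595, 1.40176)  len=1.8612

Chained into 1 loop(s):
  loop 1: 8 segments, perimeter = 6.8434
Total perimeter = 6.843


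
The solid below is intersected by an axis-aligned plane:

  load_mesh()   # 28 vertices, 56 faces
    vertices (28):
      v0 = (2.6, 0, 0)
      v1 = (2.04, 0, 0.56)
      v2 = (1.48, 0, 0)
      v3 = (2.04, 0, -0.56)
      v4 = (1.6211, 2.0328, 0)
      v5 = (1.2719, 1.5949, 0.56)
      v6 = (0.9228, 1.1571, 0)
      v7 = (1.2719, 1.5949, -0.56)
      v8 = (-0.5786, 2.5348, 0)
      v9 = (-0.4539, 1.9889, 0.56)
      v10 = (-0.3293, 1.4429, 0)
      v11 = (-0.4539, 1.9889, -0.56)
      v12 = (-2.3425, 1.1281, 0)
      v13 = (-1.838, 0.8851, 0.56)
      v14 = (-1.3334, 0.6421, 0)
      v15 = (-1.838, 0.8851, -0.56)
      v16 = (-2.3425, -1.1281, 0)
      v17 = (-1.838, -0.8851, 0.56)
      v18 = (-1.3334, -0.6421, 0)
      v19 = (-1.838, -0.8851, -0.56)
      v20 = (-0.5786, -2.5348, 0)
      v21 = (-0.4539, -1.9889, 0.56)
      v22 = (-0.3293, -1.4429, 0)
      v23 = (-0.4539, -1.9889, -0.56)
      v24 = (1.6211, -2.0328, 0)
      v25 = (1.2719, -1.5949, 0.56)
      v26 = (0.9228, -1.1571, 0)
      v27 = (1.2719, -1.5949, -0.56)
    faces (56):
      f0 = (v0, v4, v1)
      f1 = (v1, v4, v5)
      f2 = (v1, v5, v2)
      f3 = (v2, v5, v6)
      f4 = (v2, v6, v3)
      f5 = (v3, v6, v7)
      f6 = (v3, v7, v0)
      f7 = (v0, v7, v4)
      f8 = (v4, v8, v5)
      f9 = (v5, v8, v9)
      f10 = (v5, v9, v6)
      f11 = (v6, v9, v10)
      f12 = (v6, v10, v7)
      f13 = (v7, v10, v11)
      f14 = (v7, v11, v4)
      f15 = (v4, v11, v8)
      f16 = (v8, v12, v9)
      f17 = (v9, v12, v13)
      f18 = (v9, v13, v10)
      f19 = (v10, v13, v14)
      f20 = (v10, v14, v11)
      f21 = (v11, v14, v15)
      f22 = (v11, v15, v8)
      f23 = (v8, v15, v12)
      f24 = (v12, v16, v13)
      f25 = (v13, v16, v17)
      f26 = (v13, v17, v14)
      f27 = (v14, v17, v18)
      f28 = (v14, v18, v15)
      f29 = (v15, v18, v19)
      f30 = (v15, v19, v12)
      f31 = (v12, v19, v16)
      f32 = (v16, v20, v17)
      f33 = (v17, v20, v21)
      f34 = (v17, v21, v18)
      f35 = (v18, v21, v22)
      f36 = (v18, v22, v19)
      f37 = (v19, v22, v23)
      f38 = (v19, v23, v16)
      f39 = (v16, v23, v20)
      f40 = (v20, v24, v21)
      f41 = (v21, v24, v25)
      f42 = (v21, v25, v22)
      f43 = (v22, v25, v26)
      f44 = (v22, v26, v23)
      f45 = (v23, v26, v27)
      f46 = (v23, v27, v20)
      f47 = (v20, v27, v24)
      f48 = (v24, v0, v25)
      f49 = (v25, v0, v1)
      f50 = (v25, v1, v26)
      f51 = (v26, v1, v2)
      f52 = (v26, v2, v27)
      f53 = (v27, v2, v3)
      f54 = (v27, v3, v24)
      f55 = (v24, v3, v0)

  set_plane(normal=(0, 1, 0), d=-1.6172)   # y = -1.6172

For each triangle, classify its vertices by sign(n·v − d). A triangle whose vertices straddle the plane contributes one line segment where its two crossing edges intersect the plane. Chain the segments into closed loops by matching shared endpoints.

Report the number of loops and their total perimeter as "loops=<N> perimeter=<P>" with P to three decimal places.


loops=1 perimeter=8.229

Straddling triangles (16 of 56):
  (v16,v20,v17) [+-+] → (-1.7292, -1.6172, 0)–(-1.27911, -1.6172, 0.311485)  len=0.5474
  (v17,v20,v21) [+--] → (-1.27911, -1.6172, 0.311485)–(-0.91999, -1.6172, 0.56)  len=0.4367
  (v17,v21,v18) [+-+] → (-0.91999, -1.6172, 0.56)–(-0.696631, -1.6172, 0.405447)  len=0.2716
  (v18,v21,v22) [+-+] → (-0.696631, -1.6172, 0.405447)–(-0.369076, -1.6172, 0.178769)  len=0.3983
  (v19,v22,v23) [++-] → (-0.369076, -1.6172, -0.178769)–(-0.91999, -1.6172, -0.56)  len=0.6700
  (v19,v23,v16) [+-+] → (-0.91999, -1.6172, -0.56)–(-1.26941, -1.6172, -0.318188)  len=0.4249
  (v16,v23,v20) [+--] → (-1.26941, -1.6172, -0.318188)–(-1.7292, -1.6172, 0)  len=0.5592
  (v21,v24,v25) [--+] → (1.28968, -1.6172, 0.531482)–(1.17422, -1.6172, 0.56)  len=0.1189
  (v21,v25,v22) [-++] → (1.17422, -1.6172, 0.56)–(-0.369076, -1.6172, 0.178769)  len=1.5897
  (v22,v26,v23) [++-] → (0.161295, -1.6172, -0.309757)–(-0.369076, -1.6172, -0.178769)  len=0.5463
  (v23,v26,v27) [-++] → (0.161295, -1.6172, -0.309757)–(1.17422, -1.6172, -0.56)  len=1.0434
  (v23,v27,v20) [-+-] → (1.17422, -1.6172, -0.56)–(1.228, -1.6172, -0.546713)  len=0.0554
  (v20,v27,v24) [-+-] → (1.228, -1.6172, -0.546713)–(1.28968, -1.6172, -0.531482)  len=0.0635
  (v24,v0,v25) [-++] → (1.82123, -1.6172, 0)–(1.28968, -1.6172, 0.531482)  len=0.7517
  (v27,v3,v24) [++-] → (1.70674, -1.6172, -0.11449)–(1.28968, -1.6172, -0.531482)  len=0.5898
  (v24,v3,v0) [-++] → (1.70674, -1.6172, -0.11449)–(1.82123, -1.6172, 0)  len=0.1619

Chained into 1 loop(s):
  loop 1: 16 segments, perimeter = 8.2287
Total perimeter = 8.229


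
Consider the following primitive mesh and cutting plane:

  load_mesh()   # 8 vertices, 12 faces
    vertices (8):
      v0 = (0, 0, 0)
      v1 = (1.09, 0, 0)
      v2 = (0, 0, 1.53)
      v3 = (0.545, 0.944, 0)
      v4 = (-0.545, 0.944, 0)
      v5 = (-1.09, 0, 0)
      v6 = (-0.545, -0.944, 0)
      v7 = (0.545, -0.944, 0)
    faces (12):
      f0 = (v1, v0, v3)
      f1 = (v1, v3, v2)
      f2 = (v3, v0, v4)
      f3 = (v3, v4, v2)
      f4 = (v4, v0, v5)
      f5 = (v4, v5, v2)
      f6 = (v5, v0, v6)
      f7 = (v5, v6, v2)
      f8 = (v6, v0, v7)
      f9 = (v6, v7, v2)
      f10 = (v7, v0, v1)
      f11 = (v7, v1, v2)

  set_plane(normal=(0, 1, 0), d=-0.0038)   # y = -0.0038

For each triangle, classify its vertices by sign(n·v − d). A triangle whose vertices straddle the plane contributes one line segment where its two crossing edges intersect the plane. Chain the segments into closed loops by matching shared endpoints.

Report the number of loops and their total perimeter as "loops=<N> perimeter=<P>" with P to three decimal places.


loops=1 perimeter=5.922

Straddling triangles (6 of 12):
  (v5,v0,v6) [++-] → (-0.00219386, -0.0038, 0)–(-1.08781, -0.0038, 0)  len=1.0856
  (v5,v6,v2) [+-+] → (-1.08781, -0.0038, 0)–(-0.00219386, -0.0038, 1.52384)  len=1.8710
  (v6,v0,v7) [-+-] → (-0.00219386, -0.0038, 0)–(0.00219386, -0.0038, 0)  len=0.0044
  (v6,v7,v2) [--+] → (0.00219386, -0.0038, 1.52384)–(-0.00219386, -0.0038, 1.52384)  len=0.0044
  (v7,v0,v1) [-++] → (0.00219386, -0.0038, 0)–(1.08781, -0.0038, 0)  len=1.0856
  (v7,v1,v2) [-++] → (1.08781, -0.0038, 0)–(0.00219386, -0.0038, 1.52384)  len=1.8710

Chained into 1 loop(s):
  loop 1: 6 segments, perimeter = 5.9220
Total perimeter = 5.922


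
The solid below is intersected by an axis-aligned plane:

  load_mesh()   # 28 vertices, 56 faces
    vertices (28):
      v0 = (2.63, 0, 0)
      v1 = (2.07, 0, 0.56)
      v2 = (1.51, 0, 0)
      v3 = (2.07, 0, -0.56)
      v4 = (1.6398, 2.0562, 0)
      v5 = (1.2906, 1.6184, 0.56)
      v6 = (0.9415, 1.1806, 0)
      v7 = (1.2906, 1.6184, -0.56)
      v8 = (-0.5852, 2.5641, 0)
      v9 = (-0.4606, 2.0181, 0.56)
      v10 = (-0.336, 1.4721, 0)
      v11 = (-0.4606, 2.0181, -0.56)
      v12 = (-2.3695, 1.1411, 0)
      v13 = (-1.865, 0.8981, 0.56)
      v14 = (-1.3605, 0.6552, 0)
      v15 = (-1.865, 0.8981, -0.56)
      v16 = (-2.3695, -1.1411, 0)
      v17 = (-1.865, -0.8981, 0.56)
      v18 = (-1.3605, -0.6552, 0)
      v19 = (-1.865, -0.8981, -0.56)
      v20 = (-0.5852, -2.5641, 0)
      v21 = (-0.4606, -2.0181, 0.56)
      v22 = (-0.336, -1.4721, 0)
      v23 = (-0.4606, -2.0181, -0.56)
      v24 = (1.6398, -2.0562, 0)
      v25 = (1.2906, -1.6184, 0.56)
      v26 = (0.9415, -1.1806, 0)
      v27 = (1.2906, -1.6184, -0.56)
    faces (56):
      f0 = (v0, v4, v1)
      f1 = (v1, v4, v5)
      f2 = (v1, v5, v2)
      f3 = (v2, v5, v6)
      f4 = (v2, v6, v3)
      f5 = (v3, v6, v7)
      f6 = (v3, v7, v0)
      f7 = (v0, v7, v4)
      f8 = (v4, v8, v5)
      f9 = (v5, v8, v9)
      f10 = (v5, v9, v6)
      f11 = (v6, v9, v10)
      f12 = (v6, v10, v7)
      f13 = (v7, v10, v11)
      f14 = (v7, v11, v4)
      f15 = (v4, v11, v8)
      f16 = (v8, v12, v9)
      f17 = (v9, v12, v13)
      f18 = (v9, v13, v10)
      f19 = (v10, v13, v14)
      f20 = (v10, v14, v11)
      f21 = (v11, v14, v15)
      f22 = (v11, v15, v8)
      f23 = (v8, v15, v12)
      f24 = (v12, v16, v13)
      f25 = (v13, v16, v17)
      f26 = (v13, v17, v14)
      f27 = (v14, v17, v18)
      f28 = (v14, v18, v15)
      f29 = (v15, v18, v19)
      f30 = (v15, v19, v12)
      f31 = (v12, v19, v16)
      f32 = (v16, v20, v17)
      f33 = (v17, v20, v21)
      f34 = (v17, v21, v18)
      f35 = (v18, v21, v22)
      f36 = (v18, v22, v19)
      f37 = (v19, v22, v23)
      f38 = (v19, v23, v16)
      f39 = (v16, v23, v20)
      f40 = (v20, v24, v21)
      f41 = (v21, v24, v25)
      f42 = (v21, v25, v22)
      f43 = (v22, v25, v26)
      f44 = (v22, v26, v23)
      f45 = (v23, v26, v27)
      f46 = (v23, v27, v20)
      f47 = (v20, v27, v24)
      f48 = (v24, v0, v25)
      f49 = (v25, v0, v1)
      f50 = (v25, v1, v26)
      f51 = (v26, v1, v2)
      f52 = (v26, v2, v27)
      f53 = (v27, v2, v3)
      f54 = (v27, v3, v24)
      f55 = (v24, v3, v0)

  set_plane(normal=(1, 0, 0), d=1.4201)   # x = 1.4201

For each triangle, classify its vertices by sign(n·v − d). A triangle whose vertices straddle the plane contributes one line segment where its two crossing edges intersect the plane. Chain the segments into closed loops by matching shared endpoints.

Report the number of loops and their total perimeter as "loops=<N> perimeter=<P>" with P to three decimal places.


loops=2 perimeter=8.996

Straddling triangles (20 of 56):
  (v1,v4,v5) [++-] → (1.4201, 1.78076, 0.352325)–(1.4201, 1.3495, 0.56)  len=0.4787
  (v1,v5,v2) [+-+] → (1.4201, 1.3495, 0.56)–(1.4201, 0.663146, 0.229462)  len=0.7618
  (v2,v5,v6) [+--] → (1.4201, 0.663146, 0.229462)–(1.4201, 0.186695, 0)  len=0.5288
  (v2,v6,v3) [+-+] → (1.4201, 0.186695, 0)–(1.4201, 0.679904, -0.237498)  len=0.5474
  (v3,v6,v7) [+--] → (1.4201, 0.679904, -0.237498)–(1.4201, 1.3495, -0.56)  len=0.7432
  (v3,v7,v0) [+-+] → (1.4201, 1.3495, -0.56)–(1.4201, 1.46192, -0.505856)  len=0.1248
  (v0,v7,v4) [+-+] → (1.4201, 1.46192, -0.505856)–(1.4201, 1.78076, -0.352325)  len=0.3539
  (v4,v8,v5) [+--] → (1.4201, 2.10635, 0)–(1.4201, 1.78076, 0.352325)  len=0.4797
  (v7,v11,v4) [--+] → (1.4201, 2.05221, -0.0585755)–(1.4201, 1.78076, -0.352325)  len=0.4000
  (v4,v11,v8) [+--] → (1.4201, 2.05221, -0.0585755)–(1.4201, 2.10635, 0)  len=0.0798
  (v20,v24,v21) [-+-] → (1.4201, -2.10635, 0)–(1.4201, -2.05221, 0.0585755)  len=0.0798
  (v21,v24,v25) [-+-] → (1.4201, -2.05221, 0.0585755)–(1.4201, -1.78076, 0.352325)  len=0.4000
  (v20,v27,v24) [--+] → (1.4201, -1.78076, -0.352325)–(1.4201, -2.10635, 0)  len=0.4797
  (v24,v0,v25) [++-] → (1.4201, -1.46192, 0.505856)–(1.4201, -1.78076, 0.352325)  len=0.3539
  (v25,v0,v1) [-++] → (1.4201, -1.46192, 0.505856)–(1.4201, -1.3495, 0.56)  len=0.1248
  (v25,v1,v26) [-+-] → (1.4201, -1.3495, 0.56)–(1.4201, -0.679904, 0.237498)  len=0.7432
  (v26,v1,v2) [-++] → (1.4201, -0.679904, 0.237498)–(1.4201, -0.186695, 0)  len=0.5474
  (v26,v2,v27) [-+-] → (1.4201, -0.186695, 0)–(1.4201, -0.663146, -0.229462)  len=0.5288
  (v27,v2,v3) [-++] → (1.4201, -0.663146, -0.229462)–(1.4201, -1.3495, -0.56)  len=0.7618
  (v27,v3,v24) [-++] → (1.4201, -1.3495, -0.56)–(1.4201, -1.78076, -0.352325)  len=0.4787

Chained into 2 loop(s):
  loop 1: 10 segments, perimeter = 4.4980
  loop 2: 10 segments, perimeter = 4.4980
Total perimeter = 8.996
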